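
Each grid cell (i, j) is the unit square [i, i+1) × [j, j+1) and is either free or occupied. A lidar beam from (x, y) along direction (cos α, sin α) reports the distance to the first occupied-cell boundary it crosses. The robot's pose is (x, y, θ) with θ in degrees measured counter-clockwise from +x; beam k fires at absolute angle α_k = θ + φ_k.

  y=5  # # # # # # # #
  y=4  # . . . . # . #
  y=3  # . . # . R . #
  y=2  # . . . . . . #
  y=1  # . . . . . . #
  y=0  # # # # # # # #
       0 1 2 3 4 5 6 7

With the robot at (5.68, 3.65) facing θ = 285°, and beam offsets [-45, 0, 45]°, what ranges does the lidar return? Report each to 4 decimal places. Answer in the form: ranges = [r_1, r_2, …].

beam 1: φ=-45°, α=240°
  d=(-0.5000,-0.8660)  start (5,3)  tX=1.3600 tY=0.7506  stride 1/|dx|=2.0000 1/|dy|=1.1547
    cross y-line → (5,2), t=0.7506
    cross x-line → (4,2), t=1.3600
    cross y-line → (4,1), t=1.9053
    cross y-line → (4,0), t=3.0600 (wall)
  → r_1 = 3.0600
beam 2: φ=0°, α=285°
  d=(0.2588,-0.9659)  start (5,3)  tX=1.2364 tY=0.6729  stride 1/|dx|=3.8637 1/|dy|=1.0353
    cross y-line → (5,2), t=0.6729
    cross x-line → (6,2), t=1.2364
    cross y-line → (6,1), t=1.7082
    cross y-line → (6,0), t=2.7435 (wall)
  → r_2 = 2.7435
beam 3: φ=45°, α=330°
  d=(0.8660,-0.5000)  start (5,3)  tX=0.3695 tY=1.3000  stride 1/|dx|=1.1547 1/|dy|=2.0000
    cross x-line → (6,3), t=0.3695
    cross y-line → (6,2), t=1.3000
    cross x-line → (7,2), t=1.5242 (wall)
  → r_3 = 1.5242

ranges = [3.0600, 2.7435, 1.5242]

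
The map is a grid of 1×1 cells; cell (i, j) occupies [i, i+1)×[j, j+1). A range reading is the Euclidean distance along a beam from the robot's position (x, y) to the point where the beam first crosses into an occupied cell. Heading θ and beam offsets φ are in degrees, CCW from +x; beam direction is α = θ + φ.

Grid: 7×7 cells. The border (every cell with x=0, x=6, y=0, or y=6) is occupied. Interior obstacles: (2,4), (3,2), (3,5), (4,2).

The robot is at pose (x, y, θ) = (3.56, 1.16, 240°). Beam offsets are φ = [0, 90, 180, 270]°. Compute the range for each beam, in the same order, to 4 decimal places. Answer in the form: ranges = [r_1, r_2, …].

ranges = [0.1848, 0.3200, 0.9699, 2.9560]

beam 1: φ=0°, α=240°
  cosα=-0.5000 sinα=-0.8660 | (3,1) | tMaxX 1.1200 tMaxY 0.1848 | tΔX 2.0000 tΔY 1.1547
    t=0.1848 [y] (3,0) — stop
  → r_1 = 0.1848
beam 2: φ=90°, α=330°
  cosα=0.8660 sinα=-0.5000 | (3,1) | tMaxX 0.5081 tMaxY 0.3200 | tΔX 1.1547 tΔY 2.0000
    t=0.3200 [y] (3,0) — stop
  → r_2 = 0.3200
beam 3: φ=180°, α=60°
  cosα=0.5000 sinα=0.8660 | (3,1) | tMaxX 0.8800 tMaxY 0.9699 | tΔX 2.0000 tΔY 1.1547
    t=0.8800 [x] (4,1)
    t=0.9699 [y] (4,2) — stop
  → r_3 = 0.9699
beam 4: φ=270°, α=150°
  cosα=-0.8660 sinα=0.5000 | (3,1) | tMaxX 0.6466 tMaxY 1.6800 | tΔX 1.1547 tΔY 2.0000
    t=0.6466 [x] (2,1)
    t=1.6800 [y] (2,2)
    t=1.8013 [x] (1,2)
    t=2.9560 [x] (0,2) — stop
  → r_4 = 2.9560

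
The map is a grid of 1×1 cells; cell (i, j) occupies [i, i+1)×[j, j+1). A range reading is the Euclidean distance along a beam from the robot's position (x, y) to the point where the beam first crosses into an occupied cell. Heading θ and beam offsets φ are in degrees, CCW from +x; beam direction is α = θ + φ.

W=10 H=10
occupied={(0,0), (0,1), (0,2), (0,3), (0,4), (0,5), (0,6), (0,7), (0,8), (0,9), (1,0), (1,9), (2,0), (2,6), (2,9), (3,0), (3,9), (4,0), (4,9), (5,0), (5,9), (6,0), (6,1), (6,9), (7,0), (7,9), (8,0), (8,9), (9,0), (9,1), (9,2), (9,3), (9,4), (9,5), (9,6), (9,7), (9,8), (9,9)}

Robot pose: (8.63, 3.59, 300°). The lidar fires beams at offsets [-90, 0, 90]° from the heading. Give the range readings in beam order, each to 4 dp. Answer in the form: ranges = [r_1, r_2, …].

ranges = [5.1800, 0.7400, 0.4272]

beam 1: φ=-90°, α=210°
  cosα=-0.8660 sinα=-0.5000 | (8,3) | tMaxX 0.7275 tMaxY 1.1800 | tΔX 1.1547 tΔY 2.0000
    t=0.7275 [x] (7,3)
    t=1.1800 [y] (7,2)
    t=1.8822 [x] (6,2)
    t=3.0369 [x] (5,2)
    t=3.1800 [y] (5,1)
    t=4.1916 [x] (4,1)
    t=5.1800 [y] (4,0) — stop
  → r_1 = 5.1800
beam 2: φ=0°, α=300°
  cosα=0.5000 sinα=-0.8660 | (8,3) | tMaxX 0.7400 tMaxY 0.6813 | tΔX 2.0000 tΔY 1.1547
    t=0.6813 [y] (8,2)
    t=0.7400 [x] (9,2) — stop
  → r_2 = 0.7400
beam 3: φ=90°, α=30°
  cosα=0.8660 sinα=0.5000 | (8,3) | tMaxX 0.4272 tMaxY 0.8200 | tΔX 1.1547 tΔY 2.0000
    t=0.4272 [x] (9,3) — stop
  → r_3 = 0.4272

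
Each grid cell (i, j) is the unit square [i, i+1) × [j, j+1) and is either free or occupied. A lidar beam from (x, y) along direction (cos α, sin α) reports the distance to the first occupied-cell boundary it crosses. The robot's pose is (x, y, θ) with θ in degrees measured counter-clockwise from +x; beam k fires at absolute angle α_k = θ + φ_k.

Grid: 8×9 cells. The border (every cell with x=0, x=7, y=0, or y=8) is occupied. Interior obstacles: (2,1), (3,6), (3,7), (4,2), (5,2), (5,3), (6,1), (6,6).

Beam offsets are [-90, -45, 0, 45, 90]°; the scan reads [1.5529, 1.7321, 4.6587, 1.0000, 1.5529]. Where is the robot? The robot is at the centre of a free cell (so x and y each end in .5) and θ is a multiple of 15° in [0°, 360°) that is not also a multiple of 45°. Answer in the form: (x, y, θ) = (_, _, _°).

(x, y, θ) = (5.5, 7.5, 255°)

Candidates: 34 free-cell centres × 16 headings = 544 poses. Raycast each; keep the one whose scan matches to 4 dp.
  (3.5, 3.5, 345°): beam 1 = 1.9319 ≠ 1.5529 ✗
  (3.5, 1.5, 285°): beam 1 = 0.5176 ≠ 1.5529 ✗
  (6.5, 3.5, 210°): beam 1 = 5.0000 ≠ 1.5529 ✗
  (5.5, 1.5, 150°): beam 1 = 0.5774 ≠ 1.5529 ✗
  (2.5, 4.5, 240°): beam 1 = 1.7321 ≠ 1.5529 ✗
  …
  (5.5, 7.5, 255°): r_1=1.5529, r_2=1.7321, r_3=4.6587, r_4=1.0000, r_5=1.5529 — all match ✓
No second candidate reproduces the full scan.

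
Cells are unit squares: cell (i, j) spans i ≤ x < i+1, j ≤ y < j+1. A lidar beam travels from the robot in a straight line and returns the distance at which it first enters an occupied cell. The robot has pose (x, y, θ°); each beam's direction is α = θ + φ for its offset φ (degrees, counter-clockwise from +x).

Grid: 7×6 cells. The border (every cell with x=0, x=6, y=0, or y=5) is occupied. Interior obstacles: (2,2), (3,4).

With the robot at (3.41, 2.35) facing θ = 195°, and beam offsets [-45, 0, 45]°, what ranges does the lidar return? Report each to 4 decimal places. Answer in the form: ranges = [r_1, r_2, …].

beam 1: φ=-45°, α=150°
  cosα=-0.8660 sinα=0.5000 | (3,2) | tMaxX 0.4734 tMaxY 1.3000 | tΔX 1.1547 tΔY 2.0000
    t=0.4734 [x] (2,2) — stop
  → r_1 = 0.4734
beam 2: φ=0°, α=195°
  cosα=-0.9659 sinα=-0.2588 | (3,2) | tMaxX 0.4245 tMaxY 1.3523 | tΔX 1.0353 tΔY 3.8637
    t=0.4245 [x] (2,2) — stop
  → r_2 = 0.4245
beam 3: φ=45°, α=240°
  cosα=-0.5000 sinα=-0.8660 | (3,2) | tMaxX 0.8200 tMaxY 0.4041 | tΔX 2.0000 tΔY 1.1547
    t=0.4041 [y] (3,1)
    t=0.8200 [x] (2,1)
    t=1.5588 [y] (2,0) — stop
  → r_3 = 1.5588

ranges = [0.4734, 0.4245, 1.5588]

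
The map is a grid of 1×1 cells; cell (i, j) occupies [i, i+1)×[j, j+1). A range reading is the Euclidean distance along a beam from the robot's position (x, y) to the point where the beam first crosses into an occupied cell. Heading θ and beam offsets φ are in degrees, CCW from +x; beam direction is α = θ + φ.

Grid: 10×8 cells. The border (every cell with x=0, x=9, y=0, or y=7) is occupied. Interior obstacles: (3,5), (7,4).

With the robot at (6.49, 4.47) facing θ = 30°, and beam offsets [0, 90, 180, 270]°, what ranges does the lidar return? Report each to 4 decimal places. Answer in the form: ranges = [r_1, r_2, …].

ranges = [0.5889, 2.9214, 6.3393, 4.0068]

beam 1: φ=0°, α=30°
  direction (0.8660, 0.5000); cell (6,4); t to first gridline: x 0.5889, y 1.0600 (then +1.1547 / +2.0000)
    (7,4) via x @ 0.5889  # hit
  → r_1 = 0.5889
beam 2: φ=90°, α=120°
  direction (-0.5000, 0.8660); cell (6,4); t to first gridline: x 0.9800, y 0.6120 (then +2.0000 / +1.1547)
    (6,5) via y @ 0.6120
    (5,5) via x @ 0.9800
    (5,6) via y @ 1.7667
    (5,7) via y @ 2.9214  # hit
  → r_2 = 2.9214
beam 3: φ=180°, α=210°
  direction (-0.8660, -0.5000); cell (6,4); t to first gridline: x 0.5658, y 0.9400 (then +1.1547 / +2.0000)
    (5,4) via x @ 0.5658
    (5,3) via y @ 0.9400
    (4,3) via x @ 1.7205
    (3,3) via x @ 2.8752
    (3,2) via y @ 2.9400
    (2,2) via x @ 4.0299
    (2,1) via y @ 4.9400
    (1,1) via x @ 5.1846
    (0,1) via x @ 6.3393  # hit
  → r_3 = 6.3393
beam 4: φ=270°, α=300°
  direction (0.5000, -0.8660); cell (6,4); t to first gridline: x 1.0200, y 0.5427 (then +2.0000 / +1.1547)
    (6,3) via y @ 0.5427
    (7,3) via x @ 1.0200
    (7,2) via y @ 1.6974
    (7,1) via y @ 2.8521
    (8,1) via x @ 3.0200
    (8,0) via y @ 4.0068  # hit
  → r_4 = 4.0068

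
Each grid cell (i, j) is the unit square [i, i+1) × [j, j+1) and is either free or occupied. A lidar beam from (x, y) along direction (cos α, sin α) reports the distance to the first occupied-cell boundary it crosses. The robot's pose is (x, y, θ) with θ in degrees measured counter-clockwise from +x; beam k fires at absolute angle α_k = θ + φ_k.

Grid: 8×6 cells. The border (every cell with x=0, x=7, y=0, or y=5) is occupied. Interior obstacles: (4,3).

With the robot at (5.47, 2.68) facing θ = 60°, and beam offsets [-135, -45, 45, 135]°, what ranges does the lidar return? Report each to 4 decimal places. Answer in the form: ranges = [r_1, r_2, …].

ranges = [1.7393, 1.5840, 2.4018, 4.6277]

beam 1: φ=-135°, α=285°
  direction (0.2588, -0.9659); cell (5,2); t to first gridline: x 2.0478, y 0.7040 (then +3.8637 / +1.0353)
    (5,1) via y @ 0.7040
    (5,0) via y @ 1.7393  # hit
  → r_1 = 1.7393
beam 2: φ=-45°, α=15°
  direction (0.9659, 0.2588); cell (5,2); t to first gridline: x 0.5487, y 1.2364 (then +1.0353 / +3.8637)
    (6,2) via x @ 0.5487
    (6,3) via y @ 1.2364
    (7,3) via x @ 1.5840  # hit
  → r_2 = 1.5840
beam 3: φ=45°, α=105°
  direction (-0.2588, 0.9659); cell (5,2); t to first gridline: x 1.8159, y 0.3313 (then +3.8637 / +1.0353)
    (5,3) via y @ 0.3313
    (5,4) via y @ 1.3666
    (4,4) via x @ 1.8159
    (4,5) via y @ 2.4018  # hit
  → r_3 = 2.4018
beam 4: φ=135°, α=195°
  direction (-0.9659, -0.2588); cell (5,2); t to first gridline: x 0.4866, y 2.6273 (then +1.0353 / +3.8637)
    (4,2) via x @ 0.4866
    (3,2) via x @ 1.5219
    (2,2) via x @ 2.5571
    (2,1) via y @ 2.6273
    (1,1) via x @ 3.5924
    (0,1) via x @ 4.6277  # hit
  → r_4 = 4.6277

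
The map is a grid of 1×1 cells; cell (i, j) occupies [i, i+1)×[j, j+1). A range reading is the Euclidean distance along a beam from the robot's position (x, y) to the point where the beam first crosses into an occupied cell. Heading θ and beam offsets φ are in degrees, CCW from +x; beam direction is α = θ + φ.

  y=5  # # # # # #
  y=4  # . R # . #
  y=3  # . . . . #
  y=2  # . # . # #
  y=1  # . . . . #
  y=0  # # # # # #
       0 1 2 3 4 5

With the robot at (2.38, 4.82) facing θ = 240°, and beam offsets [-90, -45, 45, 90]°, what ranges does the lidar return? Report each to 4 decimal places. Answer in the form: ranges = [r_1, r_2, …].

beam 1: φ=-90°, α=150°
  dir = (cos 150°, sin 150°) = (-0.8660, 0.5000); from cell (2,4)
  next x-line at t=0.4388, next y-line at t=0.3600; Δt_x=1.1547, Δt_y=2.0000
    y: enter (2,5) at t=0.3600 ← occupied
  → r_1 = 0.3600
beam 2: φ=-45°, α=195°
  dir = (cos 195°, sin 195°) = (-0.9659, -0.2588); from cell (2,4)
  next x-line at t=0.3934, next y-line at t=3.1682; Δt_x=1.0353, Δt_y=3.8637
    x: enter (1,4) at t=0.3934
    x: enter (0,4) at t=1.4287 ← occupied
  → r_2 = 1.4287
beam 3: φ=45°, α=285°
  dir = (cos 285°, sin 285°) = (0.2588, -0.9659); from cell (2,4)
  next x-line at t=2.3955, next y-line at t=0.8489; Δt_x=3.8637, Δt_y=1.0353
    y: enter (2,3) at t=0.8489
    y: enter (2,2) at t=1.8842 ← occupied
  → r_3 = 1.8842
beam 4: φ=90°, α=330°
  dir = (cos 330°, sin 330°) = (0.8660, -0.5000); from cell (2,4)
  next x-line at t=0.7159, next y-line at t=1.6400; Δt_x=1.1547, Δt_y=2.0000
    x: enter (3,4) at t=0.7159 ← occupied
  → r_4 = 0.7159

ranges = [0.3600, 1.4287, 1.8842, 0.7159]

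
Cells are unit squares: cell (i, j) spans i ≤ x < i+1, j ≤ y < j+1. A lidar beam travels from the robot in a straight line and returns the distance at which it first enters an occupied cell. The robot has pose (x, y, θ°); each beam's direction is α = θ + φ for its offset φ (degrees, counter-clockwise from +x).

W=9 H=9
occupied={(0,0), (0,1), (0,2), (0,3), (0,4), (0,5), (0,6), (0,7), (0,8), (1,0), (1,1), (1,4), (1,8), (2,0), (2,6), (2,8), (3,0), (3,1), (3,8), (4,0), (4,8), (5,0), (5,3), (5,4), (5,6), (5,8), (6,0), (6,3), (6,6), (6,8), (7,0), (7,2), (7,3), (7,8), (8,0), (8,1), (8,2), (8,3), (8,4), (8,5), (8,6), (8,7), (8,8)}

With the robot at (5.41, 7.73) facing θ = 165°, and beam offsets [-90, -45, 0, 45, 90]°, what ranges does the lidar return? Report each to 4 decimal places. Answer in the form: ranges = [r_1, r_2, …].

ranges = [0.2795, 0.3118, 1.0432, 2.7828, 0.7558]

beam 1: φ=-90°, α=75°
  cosα=0.2588 sinα=0.9659 | (5,7) | tMaxX 2.2796 tMaxY 0.2795 | tΔX 3.8637 tΔY 1.0353
    t=0.2795 [y] (5,8) — stop
  → r_1 = 0.2795
beam 2: φ=-45°, α=120°
  cosα=-0.5000 sinα=0.8660 | (5,7) | tMaxX 0.8200 tMaxY 0.3118 | tΔX 2.0000 tΔY 1.1547
    t=0.3118 [y] (5,8) — stop
  → r_2 = 0.3118
beam 3: φ=0°, α=165°
  cosα=-0.9659 sinα=0.2588 | (5,7) | tMaxX 0.4245 tMaxY 1.0432 | tΔX 1.0353 tΔY 3.8637
    t=0.4245 [x] (4,7)
    t=1.0432 [y] (4,8) — stop
  → r_3 = 1.0432
beam 4: φ=45°, α=210°
  cosα=-0.8660 sinα=-0.5000 | (5,7) | tMaxX 0.4734 tMaxY 1.4600 | tΔX 1.1547 tΔY 2.0000
    t=0.4734 [x] (4,7)
    t=1.4600 [y] (4,6)
    t=1.6281 [x] (3,6)
    t=2.7828 [x] (2,6) — stop
  → r_4 = 2.7828
beam 5: φ=90°, α=255°
  cosα=-0.2588 sinα=-0.9659 | (5,7) | tMaxX 1.5841 tMaxY 0.7558 | tΔX 3.8637 tΔY 1.0353
    t=0.7558 [y] (5,6) — stop
  → r_5 = 0.7558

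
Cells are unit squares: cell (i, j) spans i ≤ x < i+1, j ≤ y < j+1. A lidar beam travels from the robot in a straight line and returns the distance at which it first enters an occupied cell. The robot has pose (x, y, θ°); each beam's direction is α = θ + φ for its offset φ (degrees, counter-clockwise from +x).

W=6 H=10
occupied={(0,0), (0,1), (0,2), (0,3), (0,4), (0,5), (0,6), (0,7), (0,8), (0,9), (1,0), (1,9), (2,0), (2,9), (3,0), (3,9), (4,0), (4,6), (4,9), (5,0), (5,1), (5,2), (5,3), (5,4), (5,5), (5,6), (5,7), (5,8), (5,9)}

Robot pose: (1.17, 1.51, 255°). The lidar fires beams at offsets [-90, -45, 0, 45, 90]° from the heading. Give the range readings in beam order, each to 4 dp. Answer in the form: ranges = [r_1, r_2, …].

ranges = [0.1760, 0.1963, 0.5280, 0.5889, 1.9705]

beam 1: φ=-90°, α=165°
  cosα=-0.9659 sinα=0.2588 | (1,1) | tMaxX 0.1760 tMaxY 1.8932 | tΔX 1.0353 tΔY 3.8637
    t=0.1760 [x] (0,1) — stop
  → r_1 = 0.1760
beam 2: φ=-45°, α=210°
  cosα=-0.8660 sinα=-0.5000 | (1,1) | tMaxX 0.1963 tMaxY 1.0200 | tΔX 1.1547 tΔY 2.0000
    t=0.1963 [x] (0,1) — stop
  → r_2 = 0.1963
beam 3: φ=0°, α=255°
  cosα=-0.2588 sinα=-0.9659 | (1,1) | tMaxX 0.6568 tMaxY 0.5280 | tΔX 3.8637 tΔY 1.0353
    t=0.5280 [y] (1,0) — stop
  → r_3 = 0.5280
beam 4: φ=45°, α=300°
  cosα=0.5000 sinα=-0.8660 | (1,1) | tMaxX 1.6600 tMaxY 0.5889 | tΔX 2.0000 tΔY 1.1547
    t=0.5889 [y] (1,0) — stop
  → r_4 = 0.5889
beam 5: φ=90°, α=345°
  cosα=0.9659 sinα=-0.2588 | (1,1) | tMaxX 0.8593 tMaxY 1.9705 | tΔX 1.0353 tΔY 3.8637
    t=0.8593 [x] (2,1)
    t=1.8946 [x] (3,1)
    t=1.9705 [y] (3,0) — stop
  → r_5 = 1.9705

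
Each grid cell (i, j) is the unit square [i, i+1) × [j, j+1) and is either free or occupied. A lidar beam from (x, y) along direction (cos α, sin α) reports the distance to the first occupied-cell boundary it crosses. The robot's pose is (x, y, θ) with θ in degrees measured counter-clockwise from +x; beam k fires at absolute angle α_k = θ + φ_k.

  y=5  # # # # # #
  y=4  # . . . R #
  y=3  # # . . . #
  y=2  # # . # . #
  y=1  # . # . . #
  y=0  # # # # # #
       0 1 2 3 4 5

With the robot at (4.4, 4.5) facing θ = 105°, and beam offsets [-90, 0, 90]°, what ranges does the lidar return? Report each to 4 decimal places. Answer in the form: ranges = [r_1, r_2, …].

ranges = [0.6212, 0.5176, 2.4847]

beam 1: φ=-90°, α=15°
  cosα=0.9659 sinα=0.2588 | (4,4) | tMaxX 0.6212 tMaxY 1.9319 | tΔX 1.0353 tΔY 3.8637
    t=0.6212 [x] (5,4) — stop
  → r_1 = 0.6212
beam 2: φ=0°, α=105°
  cosα=-0.2588 sinα=0.9659 | (4,4) | tMaxX 1.5455 tMaxY 0.5176 | tΔX 3.8637 tΔY 1.0353
    t=0.5176 [y] (4,5) — stop
  → r_2 = 0.5176
beam 3: φ=90°, α=195°
  cosα=-0.9659 sinα=-0.2588 | (4,4) | tMaxX 0.4141 tMaxY 1.9319 | tΔX 1.0353 tΔY 3.8637
    t=0.4141 [x] (3,4)
    t=1.4494 [x] (2,4)
    t=1.9319 [y] (2,3)
    t=2.4847 [x] (1,3) — stop
  → r_3 = 2.4847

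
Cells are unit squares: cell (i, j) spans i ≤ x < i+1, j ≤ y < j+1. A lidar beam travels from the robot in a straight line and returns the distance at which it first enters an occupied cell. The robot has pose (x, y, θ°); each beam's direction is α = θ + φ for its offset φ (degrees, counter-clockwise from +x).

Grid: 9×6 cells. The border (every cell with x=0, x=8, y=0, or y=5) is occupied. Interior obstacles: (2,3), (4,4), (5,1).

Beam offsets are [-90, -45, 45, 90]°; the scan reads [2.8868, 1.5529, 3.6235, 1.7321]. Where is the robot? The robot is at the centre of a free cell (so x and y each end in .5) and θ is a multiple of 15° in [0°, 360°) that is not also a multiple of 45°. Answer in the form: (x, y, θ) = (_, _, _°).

(x, y, θ) = (4.5, 2.5, 150°)

Candidates: 25 free-cell centres × 16 headings = 400 poses. Raycast each; keep the one whose scan matches to 4 dp.
  (6.5, 1.5, 345°): beam 1 = 0.5176 ≠ 2.8868 ✗
  (2.5, 1.5, 105°): beam 1 = 5.6940 ≠ 2.8868 ✗
  (1.5, 2.5, 195°): beam 1 = 1.9319 ≠ 2.8868 ✗
  (6.5, 1.5, 330°): beam 1 = 0.5774 ≠ 2.8868 ✗
  …
  (4.5, 2.5, 150°): r_1=2.8868, r_2=1.5529, r_3=3.6235, r_4=1.7321 — all match ✓
Only this pose fits every beam.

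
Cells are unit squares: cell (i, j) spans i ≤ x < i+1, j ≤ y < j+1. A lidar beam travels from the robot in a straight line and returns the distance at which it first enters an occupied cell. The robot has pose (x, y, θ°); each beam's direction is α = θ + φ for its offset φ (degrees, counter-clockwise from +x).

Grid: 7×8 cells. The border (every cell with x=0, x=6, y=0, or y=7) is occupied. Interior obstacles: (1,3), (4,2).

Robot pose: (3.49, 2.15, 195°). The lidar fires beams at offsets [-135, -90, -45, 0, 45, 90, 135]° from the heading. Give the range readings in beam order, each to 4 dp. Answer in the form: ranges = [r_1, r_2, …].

beam 1: φ=-135°, α=60°
  direction (0.5000, 0.8660); cell (3,2); t to first gridline: x 1.0200, y 0.9815 (then +2.0000 / +1.1547)
    (3,3) via y @ 0.9815
    (4,3) via x @ 1.0200
    (4,4) via y @ 2.1362
    (5,4) via x @ 3.0200
    (5,5) via y @ 3.2909
    (5,6) via y @ 4.4456
    (6,6) via x @ 5.0200  # hit
  → r_1 = 5.0200
beam 2: φ=-90°, α=105°
  direction (-0.2588, 0.9659); cell (3,2); t to first gridline: x 1.8932, y 0.8800 (then +3.8637 / +1.0353)
    (3,3) via y @ 0.8800
    (2,3) via x @ 1.8932
    (2,4) via y @ 1.9153
    (2,5) via y @ 2.9505
    (2,6) via y @ 3.9858
    (2,7) via y @ 5.0211  # hit
  → r_2 = 5.0211
beam 3: φ=-45°, α=150°
  direction (-0.8660, 0.5000); cell (3,2); t to first gridline: x 0.5658, y 1.7000 (then +1.1547 / +2.0000)
    (2,2) via x @ 0.5658
    (2,3) via y @ 1.7000
    (1,3) via x @ 1.7205  # hit
  → r_3 = 1.7205
beam 4: φ=0°, α=195°
  direction (-0.9659, -0.2588); cell (3,2); t to first gridline: x 0.5073, y 0.5796 (then +1.0353 / +3.8637)
    (2,2) via x @ 0.5073
    (2,1) via y @ 0.5796
    (1,1) via x @ 1.5426
    (0,1) via x @ 2.5778  # hit
  → r_4 = 2.5778
beam 5: φ=45°, α=240°
  direction (-0.5000, -0.8660); cell (3,2); t to first gridline: x 0.9800, y 0.1732 (then +2.0000 / +1.1547)
    (3,1) via y @ 0.1732
    (2,1) via x @ 0.9800
    (2,0) via y @ 1.3279  # hit
  → r_5 = 1.3279
beam 6: φ=90°, α=285°
  direction (0.2588, -0.9659); cell (3,2); t to first gridline: x 1.9705, y 0.1553 (then +3.8637 / +1.0353)
    (3,1) via y @ 0.1553
    (3,0) via y @ 1.1906  # hit
  → r_6 = 1.1906
beam 7: φ=135°, α=330°
  direction (0.8660, -0.5000); cell (3,2); t to first gridline: x 0.5889, y 0.3000 (then +1.1547 / +2.0000)
    (3,1) via y @ 0.3000
    (4,1) via x @ 0.5889
    (5,1) via x @ 1.7436
    (5,0) via y @ 2.3000  # hit
  → r_7 = 2.3000

ranges = [5.0200, 5.0211, 1.7205, 2.5778, 1.3279, 1.1906, 2.3000]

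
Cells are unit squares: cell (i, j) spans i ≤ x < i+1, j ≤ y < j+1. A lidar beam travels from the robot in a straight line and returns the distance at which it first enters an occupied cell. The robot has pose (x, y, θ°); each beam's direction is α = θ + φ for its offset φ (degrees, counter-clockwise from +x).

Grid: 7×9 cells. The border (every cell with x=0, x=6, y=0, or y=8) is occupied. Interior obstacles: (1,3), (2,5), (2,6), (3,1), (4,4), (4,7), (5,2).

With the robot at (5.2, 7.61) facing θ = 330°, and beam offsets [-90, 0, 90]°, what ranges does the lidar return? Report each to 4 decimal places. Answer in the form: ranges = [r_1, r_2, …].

ranges = [0.4000, 0.9238, 0.4503]

beam 1: φ=-90°, α=240°
  dir = (cos 240°, sin 240°) = (-0.5000, -0.8660); from cell (5,7)
  next x-line at t=0.4000, next y-line at t=0.7044; Δt_x=2.0000, Δt_y=1.1547
    x: enter (4,7) at t=0.4000 ← occupied
  → r_1 = 0.4000
beam 2: φ=0°, α=330°
  dir = (cos 330°, sin 330°) = (0.8660, -0.5000); from cell (5,7)
  next x-line at t=0.9238, next y-line at t=1.2200; Δt_x=1.1547, Δt_y=2.0000
    x: enter (6,7) at t=0.9238 ← occupied
  → r_2 = 0.9238
beam 3: φ=90°, α=60°
  dir = (cos 60°, sin 60°) = (0.5000, 0.8660); from cell (5,7)
  next x-line at t=1.6000, next y-line at t=0.4503; Δt_x=2.0000, Δt_y=1.1547
    y: enter (5,8) at t=0.4503 ← occupied
  → r_3 = 0.4503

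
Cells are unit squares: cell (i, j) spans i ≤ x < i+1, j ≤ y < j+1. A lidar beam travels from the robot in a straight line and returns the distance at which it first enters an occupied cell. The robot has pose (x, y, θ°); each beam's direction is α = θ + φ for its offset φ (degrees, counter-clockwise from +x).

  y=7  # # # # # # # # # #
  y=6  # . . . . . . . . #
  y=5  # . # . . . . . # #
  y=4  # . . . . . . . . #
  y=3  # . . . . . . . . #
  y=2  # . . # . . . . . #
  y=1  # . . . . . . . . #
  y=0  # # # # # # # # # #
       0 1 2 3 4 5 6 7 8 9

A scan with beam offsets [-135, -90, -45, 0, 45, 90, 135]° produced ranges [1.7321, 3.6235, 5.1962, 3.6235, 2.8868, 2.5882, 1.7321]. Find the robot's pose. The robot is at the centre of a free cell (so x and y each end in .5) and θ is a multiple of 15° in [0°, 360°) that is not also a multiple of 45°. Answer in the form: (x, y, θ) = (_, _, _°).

Candidates: 45 free-cell centres × 16 headings = 720 poses. Raycast each; keep the one whose scan matches to 4 dp.
  (3.5, 5.5, 330°): beam 1 = 0.5176 ≠ 1.7321 ✗
  (7.5, 2.5, 300°): beam 1 = 6.7293 ≠ 1.7321 ✗
  (6.5, 4.5, 300°): beam 1 = 3.6235 ≠ 1.7321 ✗
  …
  (4.5, 4.5, 15°): r_1=1.7321, r_2=3.6235, r_3=5.1962, r_4=3.6235, r_5=2.8868, r_6=2.5882, r_7=1.7321 — all match ✓
Only this pose fits every beam.

(x, y, θ) = (4.5, 4.5, 15°)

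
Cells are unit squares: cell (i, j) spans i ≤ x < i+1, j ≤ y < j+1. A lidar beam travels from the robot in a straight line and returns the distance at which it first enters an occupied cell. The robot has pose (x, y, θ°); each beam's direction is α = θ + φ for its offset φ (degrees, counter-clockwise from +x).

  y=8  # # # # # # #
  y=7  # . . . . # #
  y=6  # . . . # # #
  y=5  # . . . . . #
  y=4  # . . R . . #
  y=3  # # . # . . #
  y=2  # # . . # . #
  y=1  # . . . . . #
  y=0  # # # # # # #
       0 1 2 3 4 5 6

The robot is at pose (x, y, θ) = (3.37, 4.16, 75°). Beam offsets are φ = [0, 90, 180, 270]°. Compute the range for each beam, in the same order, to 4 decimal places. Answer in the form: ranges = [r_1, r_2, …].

ranges = [2.4341, 2.4536, 0.1656, 0.6182]

beam 1: φ=0°, α=75°
  direction (0.2588, 0.9659); cell (3,4); t to first gridline: x 2.4341, y 0.8696 (then +3.8637 / +1.0353)
    (3,5) via y @ 0.8696
    (3,6) via y @ 1.9049
    (4,6) via x @ 2.4341  # hit
  → r_1 = 2.4341
beam 2: φ=90°, α=165°
  direction (-0.9659, 0.2588); cell (3,4); t to first gridline: x 0.3831, y 3.2455 (then +1.0353 / +3.8637)
    (2,4) via x @ 0.3831
    (1,4) via x @ 1.4183
    (0,4) via x @ 2.4536  # hit
  → r_2 = 2.4536
beam 3: φ=180°, α=255°
  direction (-0.2588, -0.9659); cell (3,4); t to first gridline: x 1.4296, y 0.1656 (then +3.8637 / +1.0353)
    (3,3) via y @ 0.1656  # hit
  → r_3 = 0.1656
beam 4: φ=270°, α=345°
  direction (0.9659, -0.2588); cell (3,4); t to first gridline: x 0.6522, y 0.6182 (then +1.0353 / +3.8637)
    (3,3) via y @ 0.6182  # hit
  → r_4 = 0.6182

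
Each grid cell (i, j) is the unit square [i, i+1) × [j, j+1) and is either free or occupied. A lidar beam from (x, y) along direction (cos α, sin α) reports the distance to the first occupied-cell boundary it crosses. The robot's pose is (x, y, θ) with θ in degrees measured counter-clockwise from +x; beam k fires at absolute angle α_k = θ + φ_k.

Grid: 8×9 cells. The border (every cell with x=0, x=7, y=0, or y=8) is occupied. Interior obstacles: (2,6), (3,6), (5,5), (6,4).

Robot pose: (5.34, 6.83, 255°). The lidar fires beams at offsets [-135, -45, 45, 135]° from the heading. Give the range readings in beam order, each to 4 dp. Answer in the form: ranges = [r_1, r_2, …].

beam 1: φ=-135°, α=120°
  direction (-0.5000, 0.8660); cell (5,6); t to first gridline: x 0.6800, y 0.1963 (then +2.0000 / +1.1547)
    (5,7) via y @ 0.1963
    (4,7) via x @ 0.6800
    (4,8) via y @ 1.3510  # hit
  → r_1 = 1.3510
beam 2: φ=-45°, α=210°
  direction (-0.8660, -0.5000); cell (5,6); t to first gridline: x 0.3926, y 1.6600 (then +1.1547 / +2.0000)
    (4,6) via x @ 0.3926
    (3,6) via x @ 1.5473  # hit
  → r_2 = 1.5473
beam 3: φ=45°, α=300°
  direction (0.5000, -0.8660); cell (5,6); t to first gridline: x 1.3200, y 0.9584 (then +2.0000 / +1.1547)
    (5,5) via y @ 0.9584  # hit
  → r_3 = 0.9584
beam 4: φ=135°, α=30°
  direction (0.8660, 0.5000); cell (5,6); t to first gridline: x 0.7621, y 0.3400 (then +1.1547 / +2.0000)
    (5,7) via y @ 0.3400
    (6,7) via x @ 0.7621
    (7,7) via x @ 1.9168  # hit
  → r_4 = 1.9168

ranges = [1.3510, 1.5473, 0.9584, 1.9168]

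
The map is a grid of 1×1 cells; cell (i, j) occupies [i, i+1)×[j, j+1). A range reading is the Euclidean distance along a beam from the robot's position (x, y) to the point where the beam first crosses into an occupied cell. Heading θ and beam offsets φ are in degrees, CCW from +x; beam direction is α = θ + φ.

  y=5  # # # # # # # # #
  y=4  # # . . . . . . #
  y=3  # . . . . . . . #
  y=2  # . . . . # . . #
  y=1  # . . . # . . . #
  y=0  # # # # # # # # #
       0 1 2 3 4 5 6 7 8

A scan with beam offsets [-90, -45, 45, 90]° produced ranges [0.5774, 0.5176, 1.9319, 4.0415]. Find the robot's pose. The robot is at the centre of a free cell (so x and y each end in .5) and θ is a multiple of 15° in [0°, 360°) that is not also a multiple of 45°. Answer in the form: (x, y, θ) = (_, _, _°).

Candidates: 25 free-cell centres × 16 headings = 400 poses. Raycast each; keep the one whose scan matches to 4 dp.
  (3.5, 3.5, 255°): beam 1 = 1.9319 ≠ 0.5774 ✗
  (3.5, 4.5, 345°): beam 1 = 3.6235 ≠ 0.5774 ✗
  (7.5, 2.5, 150°): beam 1 = 1.0000 ≠ 0.5774 ✗
  (6.5, 1.5, 60°): beam 1 = 1.0000 ≠ 0.5774 ✗
  (6.5, 1.5, 75°): beam 1 = 1.5529 ≠ 0.5774 ✗
  …
  (7.5, 1.5, 30°): r_1=0.5774, r_2=0.5176, r_3=1.9319, r_4=4.0415 — all match ✓
No second candidate reproduces the full scan.

(x, y, θ) = (7.5, 1.5, 30°)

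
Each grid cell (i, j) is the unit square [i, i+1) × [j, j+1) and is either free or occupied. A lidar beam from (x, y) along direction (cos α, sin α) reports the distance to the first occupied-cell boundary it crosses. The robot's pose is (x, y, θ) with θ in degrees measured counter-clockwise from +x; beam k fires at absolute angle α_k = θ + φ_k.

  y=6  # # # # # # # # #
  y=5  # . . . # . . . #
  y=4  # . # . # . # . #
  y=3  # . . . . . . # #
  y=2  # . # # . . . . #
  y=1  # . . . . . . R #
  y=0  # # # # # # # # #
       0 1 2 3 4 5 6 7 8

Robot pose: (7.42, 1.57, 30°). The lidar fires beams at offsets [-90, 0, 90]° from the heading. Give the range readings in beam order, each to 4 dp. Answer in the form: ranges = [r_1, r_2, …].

beam 1: φ=-90°, α=300°
  d=(0.5000,-0.8660)  start (7,1)  tX=1.1600 tY=0.6582  stride 1/|dx|=2.0000 1/|dy|=1.1547
    cross y-line → (7,0), t=0.6582 (wall)
  → r_1 = 0.6582
beam 2: φ=0°, α=30°
  d=(0.8660,0.5000)  start (7,1)  tX=0.6697 tY=0.8600  stride 1/|dx|=1.1547 1/|dy|=2.0000
    cross x-line → (8,1), t=0.6697 (wall)
  → r_2 = 0.6697
beam 3: φ=90°, α=120°
  d=(-0.5000,0.8660)  start (7,1)  tX=0.8400 tY=0.4965  stride 1/|dx|=2.0000 1/|dy|=1.1547
    cross y-line → (7,2), t=0.4965
    cross x-line → (6,2), t=0.8400
    cross y-line → (6,3), t=1.6512
    cross y-line → (6,4), t=2.8059 (wall)
  → r_3 = 2.8059

ranges = [0.6582, 0.6697, 2.8059]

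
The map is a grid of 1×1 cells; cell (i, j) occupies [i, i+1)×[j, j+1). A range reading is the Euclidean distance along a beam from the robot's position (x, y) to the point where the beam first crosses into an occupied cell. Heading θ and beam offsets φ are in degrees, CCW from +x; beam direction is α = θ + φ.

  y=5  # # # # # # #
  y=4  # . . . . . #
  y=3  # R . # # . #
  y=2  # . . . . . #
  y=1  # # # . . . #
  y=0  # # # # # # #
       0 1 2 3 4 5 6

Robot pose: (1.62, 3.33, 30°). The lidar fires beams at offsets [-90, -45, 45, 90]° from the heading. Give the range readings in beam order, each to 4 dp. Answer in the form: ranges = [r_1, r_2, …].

ranges = [1.5358, 4.5345, 1.7289, 1.2400]

beam 1: φ=-90°, α=300°
  direction (0.5000, -0.8660); cell (1,3); t to first gridline: x 0.7600, y 0.3811 (then +2.0000 / +1.1547)
    (1,2) via y @ 0.3811
    (2,2) via x @ 0.7600
    (2,1) via y @ 1.5358  # hit
  → r_1 = 1.5358
beam 2: φ=-45°, α=345°
  direction (0.9659, -0.2588); cell (1,3); t to first gridline: x 0.3934, y 1.2750 (then +1.0353 / +3.8637)
    (2,3) via x @ 0.3934
    (2,2) via y @ 1.2750
    (3,2) via x @ 1.4287
    (4,2) via x @ 2.4640
    (5,2) via x @ 3.4992
    (6,2) via x @ 4.5345  # hit
  → r_2 = 4.5345
beam 3: φ=45°, α=75°
  direction (0.2588, 0.9659); cell (1,3); t to first gridline: x 1.4682, y 0.6936 (then +3.8637 / +1.0353)
    (1,4) via y @ 0.6936
    (2,4) via x @ 1.4682
    (2,5) via y @ 1.7289  # hit
  → r_3 = 1.7289
beam 4: φ=90°, α=120°
  direction (-0.5000, 0.8660); cell (1,3); t to first gridline: x 1.2400, y 0.7736 (then +2.0000 / +1.1547)
    (1,4) via y @ 0.7736
    (0,4) via x @ 1.2400  # hit
  → r_4 = 1.2400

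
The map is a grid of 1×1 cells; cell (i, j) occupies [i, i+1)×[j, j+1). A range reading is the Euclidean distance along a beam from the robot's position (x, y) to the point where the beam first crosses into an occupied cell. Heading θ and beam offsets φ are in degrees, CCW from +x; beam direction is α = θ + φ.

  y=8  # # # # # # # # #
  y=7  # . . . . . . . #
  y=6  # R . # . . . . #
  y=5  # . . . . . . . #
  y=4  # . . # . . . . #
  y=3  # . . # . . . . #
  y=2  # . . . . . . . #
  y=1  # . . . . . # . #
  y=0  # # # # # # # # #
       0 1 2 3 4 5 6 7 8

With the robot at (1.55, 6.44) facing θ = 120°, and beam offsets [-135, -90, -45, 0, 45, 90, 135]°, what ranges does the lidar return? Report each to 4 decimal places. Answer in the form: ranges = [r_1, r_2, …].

beam 1: φ=-135°, α=345°
  dir = (cos 345°, sin 345°) = (0.9659, -0.2588); from cell (1,6)
  next x-line at t=0.4659, next y-line at t=1.7000; Δt_x=1.0353, Δt_y=3.8637
    x: enter (2,6) at t=0.4659
    x: enter (3,6) at t=1.5012 ← occupied
  → r_1 = 1.5012
beam 2: φ=-90°, α=30°
  dir = (cos 30°, sin 30°) = (0.8660, 0.5000); from cell (1,6)
  next x-line at t=0.5196, next y-line at t=1.1200; Δt_x=1.1547, Δt_y=2.0000
    x: enter (2,6) at t=0.5196
    y: enter (2,7) at t=1.1200
    x: enter (3,7) at t=1.6743
    x: enter (4,7) at t=2.8290
    y: enter (4,8) at t=3.1200 ← occupied
  → r_2 = 3.1200
beam 3: φ=-45°, α=75°
  dir = (cos 75°, sin 75°) = (0.2588, 0.9659); from cell (1,6)
  next x-line at t=1.7387, next y-line at t=0.5798; Δt_x=3.8637, Δt_y=1.0353
    y: enter (1,7) at t=0.5798
    y: enter (1,8) at t=1.6150 ← occupied
  → r_3 = 1.6150
beam 4: φ=0°, α=120°
  dir = (cos 120°, sin 120°) = (-0.5000, 0.8660); from cell (1,6)
  next x-line at t=1.1000, next y-line at t=0.6466; Δt_x=2.0000, Δt_y=1.1547
    y: enter (1,7) at t=0.6466
    x: enter (0,7) at t=1.1000 ← occupied
  → r_4 = 1.1000
beam 5: φ=45°, α=165°
  dir = (cos 165°, sin 165°) = (-0.9659, 0.2588); from cell (1,6)
  next x-line at t=0.5694, next y-line at t=2.1637; Δt_x=1.0353, Δt_y=3.8637
    x: enter (0,6) at t=0.5694 ← occupied
  → r_5 = 0.5694
beam 6: φ=90°, α=210°
  dir = (cos 210°, sin 210°) = (-0.8660, -0.5000); from cell (1,6)
  next x-line at t=0.6351, next y-line at t=0.8800; Δt_x=1.1547, Δt_y=2.0000
    x: enter (0,6) at t=0.6351 ← occupied
  → r_6 = 0.6351
beam 7: φ=135°, α=255°
  dir = (cos 255°, sin 255°) = (-0.2588, -0.9659); from cell (1,6)
  next x-line at t=2.1250, next y-line at t=0.4555; Δt_x=3.8637, Δt_y=1.0353
    y: enter (1,5) at t=0.4555
    y: enter (1,4) at t=1.4908
    x: enter (0,4) at t=2.1250 ← occupied
  → r_7 = 2.1250

ranges = [1.5012, 3.1200, 1.6150, 1.1000, 0.5694, 0.6351, 2.1250]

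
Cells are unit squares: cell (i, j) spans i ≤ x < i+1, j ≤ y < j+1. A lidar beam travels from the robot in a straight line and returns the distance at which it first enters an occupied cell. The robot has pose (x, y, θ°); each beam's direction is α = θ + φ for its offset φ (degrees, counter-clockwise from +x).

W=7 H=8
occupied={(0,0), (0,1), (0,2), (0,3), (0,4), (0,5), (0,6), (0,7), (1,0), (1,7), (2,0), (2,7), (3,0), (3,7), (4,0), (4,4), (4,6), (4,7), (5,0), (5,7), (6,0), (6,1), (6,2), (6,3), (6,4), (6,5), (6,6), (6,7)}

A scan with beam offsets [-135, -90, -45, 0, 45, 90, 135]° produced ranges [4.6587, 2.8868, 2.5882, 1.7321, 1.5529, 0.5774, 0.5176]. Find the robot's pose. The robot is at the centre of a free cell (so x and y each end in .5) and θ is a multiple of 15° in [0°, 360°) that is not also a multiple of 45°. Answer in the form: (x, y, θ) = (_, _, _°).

The pose lattice has 28·16 = 448 candidates. Test each by forward raycasting.
  (3.5, 5.5, 240°): beam 1 = 1.5529 ≠ 4.6587 ✗
  (5.5, 2.5, 285°): beam 1 = 5.1962 ≠ 4.6587 ✗
  (3.5, 1.5, 150°): beam 1 = 2.5882 ≠ 4.6587 ✗
  …
  (1.5, 5.5, 60°): r_1=4.6587, r_2=2.8868, r_3=2.5882, r_4=1.7321, r_5=1.5529, r_6=0.5774, r_7=0.5176 — all match ✓
No second candidate reproduces the full scan.

(x, y, θ) = (1.5, 5.5, 60°)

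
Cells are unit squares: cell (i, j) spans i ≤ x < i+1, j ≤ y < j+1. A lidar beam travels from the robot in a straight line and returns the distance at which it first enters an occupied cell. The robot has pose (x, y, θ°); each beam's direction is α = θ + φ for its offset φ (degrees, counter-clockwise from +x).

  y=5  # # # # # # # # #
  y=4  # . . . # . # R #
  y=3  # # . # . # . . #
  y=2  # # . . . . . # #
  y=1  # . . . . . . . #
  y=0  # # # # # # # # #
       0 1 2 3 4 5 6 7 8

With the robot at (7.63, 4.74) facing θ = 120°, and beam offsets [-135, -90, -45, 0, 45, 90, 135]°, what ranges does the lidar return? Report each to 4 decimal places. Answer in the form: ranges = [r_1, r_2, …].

beam 1: φ=-135°, α=345°
  d=(0.9659,-0.2588)  start (7,4)  tX=0.3831 tY=2.8591  stride 1/|dx|=1.0353 1/|dy|=3.8637
    cross x-line → (8,4), t=0.3831 (wall)
  → r_1 = 0.3831
beam 2: φ=-90°, α=30°
  d=(0.8660,0.5000)  start (7,4)  tX=0.4272 tY=0.5200  stride 1/|dx|=1.1547 1/|dy|=2.0000
    cross x-line → (8,4), t=0.4272 (wall)
  → r_2 = 0.4272
beam 3: φ=-45°, α=75°
  d=(0.2588,0.9659)  start (7,4)  tX=1.4296 tY=0.2692  stride 1/|dx|=3.8637 1/|dy|=1.0353
    cross y-line → (7,5), t=0.2692 (wall)
  → r_3 = 0.2692
beam 4: φ=0°, α=120°
  d=(-0.5000,0.8660)  start (7,4)  tX=1.2600 tY=0.3002  stride 1/|dx|=2.0000 1/|dy|=1.1547
    cross y-line → (7,5), t=0.3002 (wall)
  → r_4 = 0.3002
beam 5: φ=45°, α=165°
  d=(-0.9659,0.2588)  start (7,4)  tX=0.6522 tY=1.0046  stride 1/|dx|=1.0353 1/|dy|=3.8637
    cross x-line → (6,4), t=0.6522 (wall)
  → r_5 = 0.6522
beam 6: φ=90°, α=210°
  d=(-0.8660,-0.5000)  start (7,4)  tX=0.7275 tY=1.4800  stride 1/|dx|=1.1547 1/|dy|=2.0000
    cross x-line → (6,4), t=0.7275 (wall)
  → r_6 = 0.7275
beam 7: φ=135°, α=255°
  d=(-0.2588,-0.9659)  start (7,4)  tX=2.4341 tY=0.7661  stride 1/|dx|=3.8637 1/|dy|=1.0353
    cross y-line → (7,3), t=0.7661
    cross y-line → (7,2), t=1.8014 (wall)
  → r_7 = 1.8014

ranges = [0.3831, 0.4272, 0.2692, 0.3002, 0.6522, 0.7275, 1.8014]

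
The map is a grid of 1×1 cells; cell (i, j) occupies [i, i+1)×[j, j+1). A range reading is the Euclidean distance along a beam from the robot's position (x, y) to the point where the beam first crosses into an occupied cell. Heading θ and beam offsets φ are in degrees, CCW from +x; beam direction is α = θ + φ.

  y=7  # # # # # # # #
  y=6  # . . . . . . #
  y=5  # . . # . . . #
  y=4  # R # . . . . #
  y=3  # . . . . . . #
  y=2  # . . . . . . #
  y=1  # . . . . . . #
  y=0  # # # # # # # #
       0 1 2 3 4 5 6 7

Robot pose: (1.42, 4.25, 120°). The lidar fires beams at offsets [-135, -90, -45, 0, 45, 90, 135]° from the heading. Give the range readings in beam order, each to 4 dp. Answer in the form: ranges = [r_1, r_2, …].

ranges = [0.6005, 0.6697, 2.8470, 0.8400, 0.4348, 0.4850, 1.6228]

beam 1: φ=-135°, α=345°
  direction (0.9659, -0.2588); cell (1,4); t to first gridline: x 0.6005, y 0.9659 (then +1.0353 / +3.8637)
    (2,4) via x @ 0.6005  # hit
  → r_1 = 0.6005
beam 2: φ=-90°, α=30°
  direction (0.8660, 0.5000); cell (1,4); t to first gridline: x 0.6697, y 1.5000 (then +1.1547 / +2.0000)
    (2,4) via x @ 0.6697  # hit
  → r_2 = 0.6697
beam 3: φ=-45°, α=75°
  direction (0.2588, 0.9659); cell (1,4); t to first gridline: x 2.2409, y 0.7765 (then +3.8637 / +1.0353)
    (1,5) via y @ 0.7765
    (1,6) via y @ 1.8117
    (2,6) via x @ 2.2409
    (2,7) via y @ 2.8470  # hit
  → r_3 = 2.8470
beam 4: φ=0°, α=120°
  direction (-0.5000, 0.8660); cell (1,4); t to first gridline: x 0.8400, y 0.8660 (then +2.0000 / +1.1547)
    (0,4) via x @ 0.8400  # hit
  → r_4 = 0.8400
beam 5: φ=45°, α=165°
  direction (-0.9659, 0.2588); cell (1,4); t to first gridline: x 0.4348, y 2.8978 (then +1.0353 / +3.8637)
    (0,4) via x @ 0.4348  # hit
  → r_5 = 0.4348
beam 6: φ=90°, α=210°
  direction (-0.8660, -0.5000); cell (1,4); t to first gridline: x 0.4850, y 0.5000 (then +1.1547 / +2.0000)
    (0,4) via x @ 0.4850  # hit
  → r_6 = 0.4850
beam 7: φ=135°, α=255°
  direction (-0.2588, -0.9659); cell (1,4); t to first gridline: x 1.6228, y 0.2588 (then +3.8637 / +1.0353)
    (1,3) via y @ 0.2588
    (1,2) via y @ 1.2941
    (0,2) via x @ 1.6228  # hit
  → r_7 = 1.6228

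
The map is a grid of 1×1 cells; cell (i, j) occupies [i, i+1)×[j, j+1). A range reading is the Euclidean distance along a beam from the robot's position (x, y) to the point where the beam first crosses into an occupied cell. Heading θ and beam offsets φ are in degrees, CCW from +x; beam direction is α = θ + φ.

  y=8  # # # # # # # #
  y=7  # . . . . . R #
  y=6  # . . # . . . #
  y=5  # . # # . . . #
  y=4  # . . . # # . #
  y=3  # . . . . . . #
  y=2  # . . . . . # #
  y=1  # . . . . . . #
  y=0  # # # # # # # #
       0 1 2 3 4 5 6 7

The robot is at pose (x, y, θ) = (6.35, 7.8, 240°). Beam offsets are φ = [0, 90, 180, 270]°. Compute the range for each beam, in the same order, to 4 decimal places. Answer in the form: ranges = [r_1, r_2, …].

ranges = [3.2332, 0.7506, 0.2309, 0.4000]

beam 1: φ=0°, α=240°
  cosα=-0.5000 sinα=-0.8660 | (6,7) | tMaxX 0.7000 tMaxY 0.9238 | tΔX 2.0000 tΔY 1.1547
    t=0.7000 [x] (5,7)
    t=0.9238 [y] (5,6)
    t=2.0785 [y] (5,5)
    t=2.7000 [x] (4,5)
    t=3.2332 [y] (4,4) — stop
  → r_1 = 3.2332
beam 2: φ=90°, α=330°
  cosα=0.8660 sinα=-0.5000 | (6,7) | tMaxX 0.7506 tMaxY 1.6000 | tΔX 1.1547 tΔY 2.0000
    t=0.7506 [x] (7,7) — stop
  → r_2 = 0.7506
beam 3: φ=180°, α=60°
  cosα=0.5000 sinα=0.8660 | (6,7) | tMaxX 1.3000 tMaxY 0.2309 | tΔX 2.0000 tΔY 1.1547
    t=0.2309 [y] (6,8) — stop
  → r_3 = 0.2309
beam 4: φ=270°, α=150°
  cosα=-0.8660 sinα=0.5000 | (6,7) | tMaxX 0.4041 tMaxY 0.4000 | tΔX 1.1547 tΔY 2.0000
    t=0.4000 [y] (6,8) — stop
  → r_4 = 0.4000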